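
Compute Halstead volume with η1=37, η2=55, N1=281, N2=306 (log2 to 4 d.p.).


Formula: V = N * log2(η), where N = N1 + N2 and η = η1 + η2
η = 37 + 55 = 92
N = 281 + 306 = 587
log2(92) ≈ 6.5236
V = 587 * 6.5236 = 3829.35

3829.35


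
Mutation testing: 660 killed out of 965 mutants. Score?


Mutation score = killed / total * 100
Mutation score = 660 / 965 * 100
Mutation score = 68.39%

68.39%


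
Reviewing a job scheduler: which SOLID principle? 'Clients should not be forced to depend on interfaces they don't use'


This describes the Interface Segregation Principle (ISP)

Interface Segregation Principle (ISP)


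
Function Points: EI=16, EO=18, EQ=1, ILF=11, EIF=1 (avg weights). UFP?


UFP = EI*4 + EO*5 + EQ*4 + ILF*10 + EIF*7
UFP = 16*4 + 18*5 + 1*4 + 11*10 + 1*7
UFP = 64 + 90 + 4 + 110 + 7
UFP = 275

275


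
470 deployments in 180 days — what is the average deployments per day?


Formula: deployments per day = releases / days
= 470 / 180
= 2.611 deploys/day
(equivalently, 18.28 deploys/week)

2.611 deploys/day


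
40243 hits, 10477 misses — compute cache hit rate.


Formula: hit rate = hits / (hits + misses) * 100
hit rate = 40243 / (40243 + 10477) * 100
hit rate = 40243 / 50720 * 100
hit rate = 79.34%

79.34%


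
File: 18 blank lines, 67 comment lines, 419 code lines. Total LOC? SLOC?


Total LOC = blank + comment + code
Total LOC = 18 + 67 + 419 = 504
SLOC (source only) = code = 419

Total LOC: 504, SLOC: 419


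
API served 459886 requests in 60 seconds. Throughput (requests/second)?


Formula: throughput = requests / seconds
throughput = 459886 / 60
throughput = 7664.77 requests/second

7664.77 requests/second


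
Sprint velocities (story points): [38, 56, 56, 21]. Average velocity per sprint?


Formula: Avg velocity = Total points / Number of sprints
Points: [38, 56, 56, 21]
Sum = 38 + 56 + 56 + 21 = 171
Avg velocity = 171 / 4 = 42.75 points/sprint

42.75 points/sprint


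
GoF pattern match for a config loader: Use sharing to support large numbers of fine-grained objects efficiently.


This matches the Flyweight pattern

Flyweight


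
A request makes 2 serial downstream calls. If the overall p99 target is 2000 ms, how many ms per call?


Formula: per_stage = total_budget / stages
per_stage = 2000 / 2
per_stage = 1000.0 ms

1000.0 ms


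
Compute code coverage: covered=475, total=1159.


Coverage = covered / total * 100
Coverage = 475 / 1159 * 100
Coverage = 40.98%

40.98%


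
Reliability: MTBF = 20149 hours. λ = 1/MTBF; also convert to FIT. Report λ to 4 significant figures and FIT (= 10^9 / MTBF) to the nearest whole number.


Formula: λ = 1 / MTBF; FIT = λ × 1e9 = 1e9 / MTBF
λ = 1 / 20149 ≈ 4.963e-05 failures/hour
FIT = 1e9 / 20149 ≈ 49630 failures per 1e9 hours (nearest whole number)

λ = 4.963e-05 /h, FIT = 49630


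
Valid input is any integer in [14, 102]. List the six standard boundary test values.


Range: [14, 102]
Boundaries: just below min, min, min+1, max-1, max, just above max
Values: [13, 14, 15, 101, 102, 103]

[13, 14, 15, 101, 102, 103]


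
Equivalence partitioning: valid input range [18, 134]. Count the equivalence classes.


Valid range: [18, 134]
Class 1: x < 18 — invalid
Class 2: 18 ≤ x ≤ 134 — valid
Class 3: x > 134 — invalid
Total equivalence classes: 3

3 equivalence classes


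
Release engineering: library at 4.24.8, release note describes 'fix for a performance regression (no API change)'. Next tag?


Current: 4.24.8
Change category: 'fix for a performance regression (no API change)' → patch bump
SemVer rule: patch bump → increment PATCH (MAJOR and MINOR unchanged)
New: 4.24.9

4.24.9


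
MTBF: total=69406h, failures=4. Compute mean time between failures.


Formula: MTBF = Total operating time / Number of failures
MTBF = 69406 / 4
MTBF = 17351.5 hours

17351.5 hours


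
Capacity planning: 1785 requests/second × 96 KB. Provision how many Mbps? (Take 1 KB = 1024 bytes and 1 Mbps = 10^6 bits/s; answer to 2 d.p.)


Formula: Mbps = payload_bytes * RPS * 8 / 1e6
Payload per request = 96 KB = 96 * 1024 = 98304 bytes
Total bytes/sec = 98304 * 1785 = 175472640
Total bits/sec = 175472640 * 8 = 1403781120
Mbps = 1403781120 / 1e6 = 1403.78

1403.78 Mbps


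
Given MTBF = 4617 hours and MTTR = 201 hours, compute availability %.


Availability = MTBF / (MTBF + MTTR)
Availability = 4617 / (4617 + 201)
Availability = 4617 / 4818
Availability = 95.8281%

95.8281%


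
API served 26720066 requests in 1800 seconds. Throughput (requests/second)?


Formula: throughput = requests / seconds
throughput = 26720066 / 1800
throughput = 14844.48 requests/second

14844.48 requests/second


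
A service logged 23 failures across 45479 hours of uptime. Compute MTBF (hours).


Formula: MTBF = Total operating time / Number of failures
MTBF = 45479 / 23
MTBF = 1977.35 hours

1977.35 hours


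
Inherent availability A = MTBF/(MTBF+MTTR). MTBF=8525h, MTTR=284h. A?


Availability = MTBF / (MTBF + MTTR)
Availability = 8525 / (8525 + 284)
Availability = 8525 / 8809
Availability = 96.776%

96.776%


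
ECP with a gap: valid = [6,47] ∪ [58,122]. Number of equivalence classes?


Valid ranges: [6,47] and [58,122]
Class 1: x < 6 — invalid
Class 2: 6 ≤ x ≤ 47 — valid
Class 3: 47 < x < 58 — invalid (gap between ranges)
Class 4: 58 ≤ x ≤ 122 — valid
Class 5: x > 122 — invalid
Total equivalence classes: 5

5 equivalence classes


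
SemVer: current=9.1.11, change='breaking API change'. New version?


Current: 9.1.11
Change category: 'breaking API change' → major bump
SemVer rule: major bump → increment MAJOR, reset MINOR and PATCH to 0
New: 10.0.0

10.0.0


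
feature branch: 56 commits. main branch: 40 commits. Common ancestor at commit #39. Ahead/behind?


Common ancestor: commit #39
feature commits after divergence: 56 - 39 = 17
main commits after divergence: 40 - 39 = 1
feature is 17 commits ahead of main
main is 1 commits ahead of feature

feature ahead: 17, main ahead: 1


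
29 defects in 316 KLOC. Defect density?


Defect density = defects / KLOC
Defect density = 29 / 316
Defect density = 0.092 defects/KLOC

0.092 defects/KLOC


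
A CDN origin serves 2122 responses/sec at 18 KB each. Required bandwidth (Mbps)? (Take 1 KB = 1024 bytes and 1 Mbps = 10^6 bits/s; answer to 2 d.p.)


Formula: Mbps = payload_bytes * RPS * 8 / 1e6
Payload per request = 18 KB = 18 * 1024 = 18432 bytes
Total bytes/sec = 18432 * 2122 = 39112704
Total bits/sec = 39112704 * 8 = 312901632
Mbps = 312901632 / 1e6 = 312.9

312.9 Mbps


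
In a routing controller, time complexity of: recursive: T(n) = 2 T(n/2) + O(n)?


Reasoning: master theorem case 2 (merge-sort recurrence)
Complexity: O(n log n)

O(n log n)


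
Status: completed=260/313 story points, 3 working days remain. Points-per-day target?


Formula: Required rate = Remaining points / Days left
Remaining = 313 - 260 = 53 points
Required rate = 53 / 3 = 17.67 points/day

17.67 points/day


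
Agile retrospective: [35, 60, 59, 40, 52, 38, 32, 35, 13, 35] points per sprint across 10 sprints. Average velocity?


Formula: Avg velocity = Total points / Number of sprints
Points: [35, 60, 59, 40, 52, 38, 32, 35, 13, 35]
Sum = 35 + 60 + 59 + 40 + 52 + 38 + 32 + 35 + 13 + 35 = 399
Avg velocity = 399 / 10 = 39.9 points/sprint

39.9 points/sprint


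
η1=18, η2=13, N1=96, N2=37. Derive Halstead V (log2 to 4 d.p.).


Formula: V = N * log2(η), where N = N1 + N2 and η = η1 + η2
η = 18 + 13 = 31
N = 96 + 37 = 133
log2(31) ≈ 4.9542
V = 133 * 4.9542 = 658.91

658.91


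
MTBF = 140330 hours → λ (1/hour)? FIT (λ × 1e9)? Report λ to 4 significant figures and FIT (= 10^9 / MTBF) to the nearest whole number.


Formula: λ = 1 / MTBF; FIT = λ × 1e9 = 1e9 / MTBF
λ = 1 / 140330 ≈ 7.126e-06 failures/hour
FIT = 1e9 / 140330 ≈ 7126 failures per 1e9 hours (nearest whole number)

λ = 7.126e-06 /h, FIT = 7126


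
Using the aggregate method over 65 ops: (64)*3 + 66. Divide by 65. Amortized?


Formula: Amortized cost = Total cost / Operations
Total cost = (64 * 3) + (1 * 66)
Total cost = 192 + 66 = 258
Amortized = 258 / 65 = 3.9692

3.9692


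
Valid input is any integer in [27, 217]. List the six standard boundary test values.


Range: [27, 217]
Boundaries: just below min, min, min+1, max-1, max, just above max
Values: [26, 27, 28, 216, 217, 218]

[26, 27, 28, 216, 217, 218]


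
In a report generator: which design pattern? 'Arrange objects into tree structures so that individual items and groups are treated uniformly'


This matches the Composite pattern

Composite


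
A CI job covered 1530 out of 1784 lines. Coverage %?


Coverage = covered / total * 100
Coverage = 1530 / 1784 * 100
Coverage = 85.76%

85.76%


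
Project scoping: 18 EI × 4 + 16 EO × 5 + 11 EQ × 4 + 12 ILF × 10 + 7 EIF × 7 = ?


UFP = EI*4 + EO*5 + EQ*4 + ILF*10 + EIF*7
UFP = 18*4 + 16*5 + 11*4 + 12*10 + 7*7
UFP = 72 + 80 + 44 + 120 + 49
UFP = 365

365


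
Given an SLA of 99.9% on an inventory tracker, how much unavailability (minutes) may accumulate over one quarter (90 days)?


Formula: allowed downtime = period * (100 - SLA) / 100
Period (quarter (90 days)) = 129600 minutes
Unavailability fraction = (100 - 99.9) / 100
Allowed downtime = 129600 * (100 - 99.9) / 100
Allowed downtime = 129.6 minutes

129.6 minutes


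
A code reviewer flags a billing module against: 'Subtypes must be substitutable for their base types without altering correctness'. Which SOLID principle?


This describes the Liskov Substitution Principle (LSP)

Liskov Substitution Principle (LSP)


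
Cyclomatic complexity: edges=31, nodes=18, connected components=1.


Formula: V(G) = E - N + 2P
V(G) = 31 - 18 + 2*1
V(G) = 13 + 2
V(G) = 15

15


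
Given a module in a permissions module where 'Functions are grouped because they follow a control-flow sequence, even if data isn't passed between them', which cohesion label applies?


Reasoning: Grouped by order of execution within a routine, not by data flow
Type: Procedural cohesion

Procedural cohesion


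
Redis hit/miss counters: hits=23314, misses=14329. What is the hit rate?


Formula: hit rate = hits / (hits + misses) * 100
hit rate = 23314 / (23314 + 14329) * 100
hit rate = 23314 / 37643 * 100
hit rate = 61.93%

61.93%


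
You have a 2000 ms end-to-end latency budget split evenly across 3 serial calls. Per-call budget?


Formula: per_stage = total_budget / stages
per_stage = 2000 / 3
per_stage = 666.67 ms

666.67 ms


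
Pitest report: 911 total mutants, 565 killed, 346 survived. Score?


Mutation score = killed / total * 100
Mutation score = 565 / 911 * 100
Mutation score = 62.02%

62.02%


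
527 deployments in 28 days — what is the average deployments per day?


Formula: deployments per day = releases / days
= 527 / 28
= 18.821 deploys/day
(equivalently, 131.75 deploys/week)

18.821 deploys/day


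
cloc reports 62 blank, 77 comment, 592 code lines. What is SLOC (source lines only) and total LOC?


Total LOC = blank + comment + code
Total LOC = 62 + 77 + 592 = 731
SLOC (source only) = code = 592

Total LOC: 731, SLOC: 592


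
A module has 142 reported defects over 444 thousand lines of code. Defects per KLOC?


Defect density = defects / KLOC
Defect density = 142 / 444
Defect density = 0.32 defects/KLOC

0.32 defects/KLOC


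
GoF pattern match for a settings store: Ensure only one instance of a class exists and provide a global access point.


This matches the Singleton pattern

Singleton


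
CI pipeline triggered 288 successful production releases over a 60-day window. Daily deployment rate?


Formula: deployments per day = releases / days
= 288 / 60
= 4.8 deploys/day
(equivalently, 33.6 deploys/week)

4.8 deploys/day


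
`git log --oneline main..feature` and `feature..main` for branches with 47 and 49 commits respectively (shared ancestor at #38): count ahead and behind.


Common ancestor: commit #38
feature commits after divergence: 47 - 38 = 9
main commits after divergence: 49 - 38 = 11
feature is 9 commits ahead of main
main is 11 commits ahead of feature

feature ahead: 9, main ahead: 11


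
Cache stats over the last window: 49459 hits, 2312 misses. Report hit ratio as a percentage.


Formula: hit rate = hits / (hits + misses) * 100
hit rate = 49459 / (49459 + 2312) * 100
hit rate = 49459 / 51771 * 100
hit rate = 95.53%

95.53%


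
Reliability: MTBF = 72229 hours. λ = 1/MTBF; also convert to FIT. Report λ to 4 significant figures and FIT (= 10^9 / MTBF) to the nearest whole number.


Formula: λ = 1 / MTBF; FIT = λ × 1e9 = 1e9 / MTBF
λ = 1 / 72229 ≈ 1.384e-05 failures/hour
FIT = 1e9 / 72229 ≈ 13845 failures per 1e9 hours (nearest whole number)

λ = 1.384e-05 /h, FIT = 13845


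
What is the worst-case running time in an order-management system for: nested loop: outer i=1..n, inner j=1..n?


Reasoning: n iterations times n iterations
Complexity: O(n^2)

O(n^2)


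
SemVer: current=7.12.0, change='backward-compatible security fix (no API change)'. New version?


Current: 7.12.0
Change category: 'backward-compatible security fix (no API change)' → patch bump
SemVer rule: patch bump → increment PATCH (MAJOR and MINOR unchanged)
New: 7.12.1

7.12.1


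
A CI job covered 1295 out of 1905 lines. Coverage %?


Coverage = covered / total * 100
Coverage = 1295 / 1905 * 100
Coverage = 67.98%

67.98%


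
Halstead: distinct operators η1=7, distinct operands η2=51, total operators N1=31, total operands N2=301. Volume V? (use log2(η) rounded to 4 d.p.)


Formula: V = N * log2(η), where N = N1 + N2 and η = η1 + η2
η = 7 + 51 = 58
N = 31 + 301 = 332
log2(58) ≈ 5.8580
V = 332 * 5.8580 = 1944.86

1944.86


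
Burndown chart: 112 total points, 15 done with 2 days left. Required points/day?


Formula: Required rate = Remaining points / Days left
Remaining = 112 - 15 = 97 points
Required rate = 97 / 2 = 48.5 points/day

48.5 points/day


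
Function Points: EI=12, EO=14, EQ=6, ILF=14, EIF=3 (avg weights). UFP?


UFP = EI*4 + EO*5 + EQ*4 + ILF*10 + EIF*7
UFP = 12*4 + 14*5 + 6*4 + 14*10 + 3*7
UFP = 48 + 70 + 24 + 140 + 21
UFP = 303

303


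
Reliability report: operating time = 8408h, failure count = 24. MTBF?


Formula: MTBF = Total operating time / Number of failures
MTBF = 8408 / 24
MTBF = 350.33 hours

350.33 hours


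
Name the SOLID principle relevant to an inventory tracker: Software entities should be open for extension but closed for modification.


This describes the Open/Closed Principle (OCP)

Open/Closed Principle (OCP)


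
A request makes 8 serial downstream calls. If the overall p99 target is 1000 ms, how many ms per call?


Formula: per_stage = total_budget / stages
per_stage = 1000 / 8
per_stage = 125.0 ms

125.0 ms


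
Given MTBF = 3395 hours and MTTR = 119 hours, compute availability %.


Availability = MTBF / (MTBF + MTTR)
Availability = 3395 / (3395 + 119)
Availability = 3395 / 3514
Availability = 96.6135%

96.6135%


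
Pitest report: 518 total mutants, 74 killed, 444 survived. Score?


Mutation score = killed / total * 100
Mutation score = 74 / 518 * 100
Mutation score = 14.29%

14.29%


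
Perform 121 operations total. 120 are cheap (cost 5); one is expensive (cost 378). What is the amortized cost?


Formula: Amortized cost = Total cost / Operations
Total cost = (120 * 5) + (1 * 378)
Total cost = 600 + 378 = 978
Amortized = 978 / 121 = 8.0826

8.0826


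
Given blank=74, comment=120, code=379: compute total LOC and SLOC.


Total LOC = blank + comment + code
Total LOC = 74 + 120 + 379 = 573
SLOC (source only) = code = 379

Total LOC: 573, SLOC: 379


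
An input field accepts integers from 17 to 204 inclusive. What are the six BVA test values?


Range: [17, 204]
Boundaries: just below min, min, min+1, max-1, max, just above max
Values: [16, 17, 18, 203, 204, 205]

[16, 17, 18, 203, 204, 205]


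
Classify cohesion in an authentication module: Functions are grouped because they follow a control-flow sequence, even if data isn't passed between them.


Reasoning: Grouped by order of execution within a routine, not by data flow
Type: Procedural cohesion

Procedural cohesion


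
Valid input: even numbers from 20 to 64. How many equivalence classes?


Constraint: even integers in [20, 64]
Class 1: x < 20 — out-of-range invalid
Class 2: x in [20,64] but odd — wrong type invalid
Class 3: x in [20,64] and even — valid
Class 4: x > 64 — out-of-range invalid
Total equivalence classes: 4

4 equivalence classes


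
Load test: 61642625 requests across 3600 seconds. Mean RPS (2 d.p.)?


Formula: throughput = requests / seconds
throughput = 61642625 / 3600
throughput = 17122.95 requests/second

17122.95 requests/second


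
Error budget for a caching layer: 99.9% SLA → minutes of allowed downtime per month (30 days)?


Formula: allowed downtime = period * (100 - SLA) / 100
Period (month (30 days)) = 43200 minutes
Unavailability fraction = (100 - 99.9) / 100
Allowed downtime = 43200 * (100 - 99.9) / 100
Allowed downtime = 43.2 minutes

43.2 minutes


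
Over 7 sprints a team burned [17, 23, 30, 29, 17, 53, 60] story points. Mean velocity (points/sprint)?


Formula: Avg velocity = Total points / Number of sprints
Points: [17, 23, 30, 29, 17, 53, 60]
Sum = 17 + 23 + 30 + 29 + 17 + 53 + 60 = 229
Avg velocity = 229 / 7 = 32.71 points/sprint

32.71 points/sprint


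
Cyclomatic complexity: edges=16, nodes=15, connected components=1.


Formula: V(G) = E - N + 2P
V(G) = 16 - 15 + 2*1
V(G) = 1 + 2
V(G) = 3

3


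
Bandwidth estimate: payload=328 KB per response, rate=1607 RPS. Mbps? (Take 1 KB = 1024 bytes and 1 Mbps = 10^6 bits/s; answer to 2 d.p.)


Formula: Mbps = payload_bytes * RPS * 8 / 1e6
Payload per request = 328 KB = 328 * 1024 = 335872 bytes
Total bytes/sec = 335872 * 1607 = 539746304
Total bits/sec = 539746304 * 8 = 4317970432
Mbps = 4317970432 / 1e6 = 4317.97

4317.97 Mbps


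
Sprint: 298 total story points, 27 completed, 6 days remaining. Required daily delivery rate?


Formula: Required rate = Remaining points / Days left
Remaining = 298 - 27 = 271 points
Required rate = 271 / 6 = 45.17 points/day

45.17 points/day


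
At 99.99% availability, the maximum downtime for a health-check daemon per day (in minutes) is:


Formula: allowed downtime = period * (100 - SLA) / 100
Period (day) = 1440 minutes
Unavailability fraction = (100 - 99.99) / 100
Allowed downtime = 1440 * (100 - 99.99) / 100
Allowed downtime = 0.144 minutes

0.144 minutes


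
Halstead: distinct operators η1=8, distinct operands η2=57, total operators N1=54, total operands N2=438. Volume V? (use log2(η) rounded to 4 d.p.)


Formula: V = N * log2(η), where N = N1 + N2 and η = η1 + η2
η = 8 + 57 = 65
N = 54 + 438 = 492
log2(65) ≈ 6.0224
V = 492 * 6.0224 = 2963.02

2963.02


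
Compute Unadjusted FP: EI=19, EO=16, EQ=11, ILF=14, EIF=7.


UFP = EI*4 + EO*5 + EQ*4 + ILF*10 + EIF*7
UFP = 19*4 + 16*5 + 11*4 + 14*10 + 7*7
UFP = 76 + 80 + 44 + 140 + 49
UFP = 389

389


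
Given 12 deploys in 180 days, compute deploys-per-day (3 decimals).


Formula: deployments per day = releases / days
= 12 / 180
= 0.067 deploys/day
(equivalently, 0.47 deploys/week)

0.067 deploys/day


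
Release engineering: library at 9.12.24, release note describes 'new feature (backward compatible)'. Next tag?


Current: 9.12.24
Change category: 'new feature (backward compatible)' → minor bump
SemVer rule: minor bump → increment MINOR, reset PATCH to 0 (MAJOR unchanged)
New: 9.13.0

9.13.0


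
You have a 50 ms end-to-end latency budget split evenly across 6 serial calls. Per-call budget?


Formula: per_stage = total_budget / stages
per_stage = 50 / 6
per_stage = 8.33 ms

8.33 ms


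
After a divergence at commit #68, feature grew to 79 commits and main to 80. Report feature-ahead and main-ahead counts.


Common ancestor: commit #68
feature commits after divergence: 79 - 68 = 11
main commits after divergence: 80 - 68 = 12
feature is 11 commits ahead of main
main is 12 commits ahead of feature

feature ahead: 11, main ahead: 12


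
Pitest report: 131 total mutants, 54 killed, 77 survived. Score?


Mutation score = killed / total * 100
Mutation score = 54 / 131 * 100
Mutation score = 41.22%

41.22%


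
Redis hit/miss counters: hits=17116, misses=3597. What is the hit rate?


Formula: hit rate = hits / (hits + misses) * 100
hit rate = 17116 / (17116 + 3597) * 100
hit rate = 17116 / 20713 * 100
hit rate = 82.63%

82.63%


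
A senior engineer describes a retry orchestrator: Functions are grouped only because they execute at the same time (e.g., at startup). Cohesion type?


Reasoning: Related by timing only
Type: Temporal cohesion

Temporal cohesion


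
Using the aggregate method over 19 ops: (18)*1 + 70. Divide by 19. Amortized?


Formula: Amortized cost = Total cost / Operations
Total cost = (18 * 1) + (1 * 70)
Total cost = 18 + 70 = 88
Amortized = 88 / 19 = 4.6316

4.6316


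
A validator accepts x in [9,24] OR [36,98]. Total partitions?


Valid ranges: [9,24] and [36,98]
Class 1: x < 9 — invalid
Class 2: 9 ≤ x ≤ 24 — valid
Class 3: 24 < x < 36 — invalid (gap between ranges)
Class 4: 36 ≤ x ≤ 98 — valid
Class 5: x > 98 — invalid
Total equivalence classes: 5

5 equivalence classes


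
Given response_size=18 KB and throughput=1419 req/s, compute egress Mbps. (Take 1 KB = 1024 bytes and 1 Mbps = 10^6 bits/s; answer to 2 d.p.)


Formula: Mbps = payload_bytes * RPS * 8 / 1e6
Payload per request = 18 KB = 18 * 1024 = 18432 bytes
Total bytes/sec = 18432 * 1419 = 26155008
Total bits/sec = 26155008 * 8 = 209240064
Mbps = 209240064 / 1e6 = 209.24

209.24 Mbps


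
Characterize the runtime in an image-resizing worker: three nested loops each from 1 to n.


Reasoning: three levels of nesting over n
Complexity: O(n^3)

O(n^3)


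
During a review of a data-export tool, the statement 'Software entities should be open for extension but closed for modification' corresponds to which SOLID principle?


This describes the Open/Closed Principle (OCP)

Open/Closed Principle (OCP)


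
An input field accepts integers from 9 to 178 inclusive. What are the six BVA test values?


Range: [9, 178]
Boundaries: just below min, min, min+1, max-1, max, just above max
Values: [8, 9, 10, 177, 178, 179]

[8, 9, 10, 177, 178, 179]


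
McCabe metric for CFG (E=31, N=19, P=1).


Formula: V(G) = E - N + 2P
V(G) = 31 - 19 + 2*1
V(G) = 12 + 2
V(G) = 14

14


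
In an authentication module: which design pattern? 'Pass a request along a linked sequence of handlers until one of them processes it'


This matches the Chain of Responsibility pattern

Chain of Responsibility


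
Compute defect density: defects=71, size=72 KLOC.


Defect density = defects / KLOC
Defect density = 71 / 72
Defect density = 0.986 defects/KLOC

0.986 defects/KLOC


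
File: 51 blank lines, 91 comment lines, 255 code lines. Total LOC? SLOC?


Total LOC = blank + comment + code
Total LOC = 51 + 91 + 255 = 397
SLOC (source only) = code = 255

Total LOC: 397, SLOC: 255


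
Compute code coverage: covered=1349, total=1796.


Coverage = covered / total * 100
Coverage = 1349 / 1796 * 100
Coverage = 75.11%

75.11%


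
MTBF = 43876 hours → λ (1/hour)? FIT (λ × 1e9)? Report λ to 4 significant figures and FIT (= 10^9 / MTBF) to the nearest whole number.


Formula: λ = 1 / MTBF; FIT = λ × 1e9 = 1e9 / MTBF
λ = 1 / 43876 ≈ 2.279e-05 failures/hour
FIT = 1e9 / 43876 ≈ 22792 failures per 1e9 hours (nearest whole number)

λ = 2.279e-05 /h, FIT = 22792


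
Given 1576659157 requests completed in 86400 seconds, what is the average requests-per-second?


Formula: throughput = requests / seconds
throughput = 1576659157 / 86400
throughput = 18248.37 requests/second

18248.37 requests/second


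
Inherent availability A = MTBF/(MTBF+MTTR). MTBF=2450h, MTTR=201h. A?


Availability = MTBF / (MTBF + MTTR)
Availability = 2450 / (2450 + 201)
Availability = 2450 / 2651
Availability = 92.418%

92.418%


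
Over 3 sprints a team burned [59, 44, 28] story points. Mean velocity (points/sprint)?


Formula: Avg velocity = Total points / Number of sprints
Points: [59, 44, 28]
Sum = 59 + 44 + 28 = 131
Avg velocity = 131 / 3 = 43.67 points/sprint

43.67 points/sprint


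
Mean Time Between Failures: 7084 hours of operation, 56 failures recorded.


Formula: MTBF = Total operating time / Number of failures
MTBF = 7084 / 56
MTBF = 126.5 hours

126.5 hours


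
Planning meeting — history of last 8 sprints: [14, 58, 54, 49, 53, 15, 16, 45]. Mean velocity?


Formula: Avg velocity = Total points / Number of sprints
Points: [14, 58, 54, 49, 53, 15, 16, 45]
Sum = 14 + 58 + 54 + 49 + 53 + 15 + 16 + 45 = 304
Avg velocity = 304 / 8 = 38.0 points/sprint

38.0 points/sprint


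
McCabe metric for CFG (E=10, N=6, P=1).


Formula: V(G) = E - N + 2P
V(G) = 10 - 6 + 2*1
V(G) = 4 + 2
V(G) = 6

6


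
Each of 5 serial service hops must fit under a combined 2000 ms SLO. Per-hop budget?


Formula: per_stage = total_budget / stages
per_stage = 2000 / 5
per_stage = 400.0 ms

400.0 ms


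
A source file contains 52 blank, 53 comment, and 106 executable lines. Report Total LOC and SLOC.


Total LOC = blank + comment + code
Total LOC = 52 + 53 + 106 = 211
SLOC (source only) = code = 106

Total LOC: 211, SLOC: 106


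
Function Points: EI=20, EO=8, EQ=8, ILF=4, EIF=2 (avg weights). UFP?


UFP = EI*4 + EO*5 + EQ*4 + ILF*10 + EIF*7
UFP = 20*4 + 8*5 + 8*4 + 4*10 + 2*7
UFP = 80 + 40 + 32 + 40 + 14
UFP = 206

206


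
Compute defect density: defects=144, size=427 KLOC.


Defect density = defects / KLOC
Defect density = 144 / 427
Defect density = 0.337 defects/KLOC

0.337 defects/KLOC


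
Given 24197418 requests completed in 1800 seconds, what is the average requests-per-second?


Formula: throughput = requests / seconds
throughput = 24197418 / 1800
throughput = 13443.01 requests/second

13443.01 requests/second


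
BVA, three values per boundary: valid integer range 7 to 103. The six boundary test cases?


Range: [7, 103]
Boundaries: just below min, min, min+1, max-1, max, just above max
Values: [6, 7, 8, 102, 103, 104]

[6, 7, 8, 102, 103, 104]


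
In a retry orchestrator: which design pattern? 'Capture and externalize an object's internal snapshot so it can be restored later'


This matches the Memento pattern

Memento


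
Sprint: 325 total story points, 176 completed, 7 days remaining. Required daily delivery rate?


Formula: Required rate = Remaining points / Days left
Remaining = 325 - 176 = 149 points
Required rate = 149 / 7 = 21.29 points/day

21.29 points/day


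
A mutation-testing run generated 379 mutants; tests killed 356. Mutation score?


Mutation score = killed / total * 100
Mutation score = 356 / 379 * 100
Mutation score = 93.93%

93.93%


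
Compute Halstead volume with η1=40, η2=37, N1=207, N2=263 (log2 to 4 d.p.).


Formula: V = N * log2(η), where N = N1 + N2 and η = η1 + η2
η = 40 + 37 = 77
N = 207 + 263 = 470
log2(77) ≈ 6.2668
V = 470 * 6.2668 = 2945.40

2945.40


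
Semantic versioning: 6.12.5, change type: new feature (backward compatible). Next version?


Current: 6.12.5
Change category: 'new feature (backward compatible)' → minor bump
SemVer rule: minor bump → increment MINOR, reset PATCH to 0 (MAJOR unchanged)
New: 6.13.0

6.13.0


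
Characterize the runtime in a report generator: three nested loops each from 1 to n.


Reasoning: three levels of nesting over n
Complexity: O(n^3)

O(n^3)


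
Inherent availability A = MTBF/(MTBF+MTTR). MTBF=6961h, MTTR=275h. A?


Availability = MTBF / (MTBF + MTTR)
Availability = 6961 / (6961 + 275)
Availability = 6961 / 7236
Availability = 96.1996%

96.1996%


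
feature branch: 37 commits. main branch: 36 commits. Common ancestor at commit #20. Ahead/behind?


Common ancestor: commit #20
feature commits after divergence: 37 - 20 = 17
main commits after divergence: 36 - 20 = 16
feature is 17 commits ahead of main
main is 16 commits ahead of feature

feature ahead: 17, main ahead: 16


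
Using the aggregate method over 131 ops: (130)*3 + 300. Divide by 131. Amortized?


Formula: Amortized cost = Total cost / Operations
Total cost = (130 * 3) + (1 * 300)
Total cost = 390 + 300 = 690
Amortized = 690 / 131 = 5.2672

5.2672


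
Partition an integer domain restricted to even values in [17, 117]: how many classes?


Constraint: even integers in [17, 117]
Class 1: x < 17 — out-of-range invalid
Class 2: x in [17,117] but odd — wrong type invalid
Class 3: x in [17,117] and even — valid
Class 4: x > 117 — out-of-range invalid
Total equivalence classes: 4

4 equivalence classes


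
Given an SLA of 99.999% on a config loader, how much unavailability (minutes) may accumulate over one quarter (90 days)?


Formula: allowed downtime = period * (100 - SLA) / 100
Period (quarter (90 days)) = 129600 minutes
Unavailability fraction = (100 - 99.999) / 100
Allowed downtime = 129600 * (100 - 99.999) / 100
Allowed downtime = 1.296 minutes

1.296 minutes


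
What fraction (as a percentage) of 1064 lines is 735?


Coverage = covered / total * 100
Coverage = 735 / 1064 * 100
Coverage = 69.08%

69.08%


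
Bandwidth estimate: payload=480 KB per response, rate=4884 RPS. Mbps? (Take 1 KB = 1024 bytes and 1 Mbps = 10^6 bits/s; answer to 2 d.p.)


Formula: Mbps = payload_bytes * RPS * 8 / 1e6
Payload per request = 480 KB = 480 * 1024 = 491520 bytes
Total bytes/sec = 491520 * 4884 = 2400583680
Total bits/sec = 2400583680 * 8 = 19204669440
Mbps = 19204669440 / 1e6 = 19204.67

19204.67 Mbps


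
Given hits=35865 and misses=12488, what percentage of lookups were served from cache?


Formula: hit rate = hits / (hits + misses) * 100
hit rate = 35865 / (35865 + 12488) * 100
hit rate = 35865 / 48353 * 100
hit rate = 74.17%

74.17%


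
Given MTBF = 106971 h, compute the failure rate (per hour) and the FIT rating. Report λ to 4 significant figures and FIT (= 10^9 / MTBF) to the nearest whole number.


Formula: λ = 1 / MTBF; FIT = λ × 1e9 = 1e9 / MTBF
λ = 1 / 106971 ≈ 9.348e-06 failures/hour
FIT = 1e9 / 106971 ≈ 9348 failures per 1e9 hours (nearest whole number)

λ = 9.348e-06 /h, FIT = 9348


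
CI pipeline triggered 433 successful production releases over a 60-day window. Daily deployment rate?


Formula: deployments per day = releases / days
= 433 / 60
= 7.217 deploys/day
(equivalently, 50.52 deploys/week)

7.217 deploys/day


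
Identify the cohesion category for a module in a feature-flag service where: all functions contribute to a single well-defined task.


Reasoning: Best: single purpose
Type: Functional cohesion

Functional cohesion


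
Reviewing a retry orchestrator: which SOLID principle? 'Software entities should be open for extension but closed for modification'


This describes the Open/Closed Principle (OCP)

Open/Closed Principle (OCP)


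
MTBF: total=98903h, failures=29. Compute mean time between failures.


Formula: MTBF = Total operating time / Number of failures
MTBF = 98903 / 29
MTBF = 3410.45 hours

3410.45 hours


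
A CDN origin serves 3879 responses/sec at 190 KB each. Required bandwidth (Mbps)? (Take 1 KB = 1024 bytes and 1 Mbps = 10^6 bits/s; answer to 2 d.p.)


Formula: Mbps = payload_bytes * RPS * 8 / 1e6
Payload per request = 190 KB = 190 * 1024 = 194560 bytes
Total bytes/sec = 194560 * 3879 = 754698240
Total bits/sec = 754698240 * 8 = 6037585920
Mbps = 6037585920 / 1e6 = 6037.59

6037.59 Mbps


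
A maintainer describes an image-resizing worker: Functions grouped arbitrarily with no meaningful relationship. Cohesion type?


Reasoning: Worst: random grouping
Type: Coincidental cohesion

Coincidental cohesion


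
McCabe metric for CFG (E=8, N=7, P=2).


Formula: V(G) = E - N + 2P
V(G) = 8 - 7 + 2*2
V(G) = 1 + 4
V(G) = 5

5


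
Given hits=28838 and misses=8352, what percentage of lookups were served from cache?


Formula: hit rate = hits / (hits + misses) * 100
hit rate = 28838 / (28838 + 8352) * 100
hit rate = 28838 / 37190 * 100
hit rate = 77.54%

77.54%


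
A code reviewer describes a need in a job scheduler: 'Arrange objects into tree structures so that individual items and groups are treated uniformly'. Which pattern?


This matches the Composite pattern

Composite


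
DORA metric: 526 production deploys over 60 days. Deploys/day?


Formula: deployments per day = releases / days
= 526 / 60
= 8.767 deploys/day
(equivalently, 61.37 deploys/week)

8.767 deploys/day


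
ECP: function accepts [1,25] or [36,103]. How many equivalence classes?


Valid ranges: [1,25] and [36,103]
Class 1: x < 1 — invalid
Class 2: 1 ≤ x ≤ 25 — valid
Class 3: 25 < x < 36 — invalid (gap between ranges)
Class 4: 36 ≤ x ≤ 103 — valid
Class 5: x > 103 — invalid
Total equivalence classes: 5

5 equivalence classes


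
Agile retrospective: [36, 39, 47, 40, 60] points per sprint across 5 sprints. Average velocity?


Formula: Avg velocity = Total points / Number of sprints
Points: [36, 39, 47, 40, 60]
Sum = 36 + 39 + 47 + 40 + 60 = 222
Avg velocity = 222 / 5 = 44.4 points/sprint

44.4 points/sprint


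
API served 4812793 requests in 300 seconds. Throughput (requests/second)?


Formula: throughput = requests / seconds
throughput = 4812793 / 300
throughput = 16042.64 requests/second

16042.64 requests/second


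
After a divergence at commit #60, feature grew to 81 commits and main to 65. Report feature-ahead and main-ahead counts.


Common ancestor: commit #60
feature commits after divergence: 81 - 60 = 21
main commits after divergence: 65 - 60 = 5
feature is 21 commits ahead of main
main is 5 commits ahead of feature

feature ahead: 21, main ahead: 5


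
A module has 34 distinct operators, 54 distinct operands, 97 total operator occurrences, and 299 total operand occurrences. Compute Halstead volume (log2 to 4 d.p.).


Formula: V = N * log2(η), where N = N1 + N2 and η = η1 + η2
η = 34 + 54 = 88
N = 97 + 299 = 396
log2(88) ≈ 6.4594
V = 396 * 6.4594 = 2557.92

2557.92


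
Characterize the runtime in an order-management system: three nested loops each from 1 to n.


Reasoning: three levels of nesting over n
Complexity: O(n^3)

O(n^3)


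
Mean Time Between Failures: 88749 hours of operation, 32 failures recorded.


Formula: MTBF = Total operating time / Number of failures
MTBF = 88749 / 32
MTBF = 2773.41 hours

2773.41 hours


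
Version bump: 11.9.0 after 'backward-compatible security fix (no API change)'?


Current: 11.9.0
Change category: 'backward-compatible security fix (no API change)' → patch bump
SemVer rule: patch bump → increment PATCH (MAJOR and MINOR unchanged)
New: 11.9.1

11.9.1


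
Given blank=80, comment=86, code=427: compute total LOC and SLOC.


Total LOC = blank + comment + code
Total LOC = 80 + 86 + 427 = 593
SLOC (source only) = code = 427

Total LOC: 593, SLOC: 427


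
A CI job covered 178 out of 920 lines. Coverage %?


Coverage = covered / total * 100
Coverage = 178 / 920 * 100
Coverage = 19.35%

19.35%


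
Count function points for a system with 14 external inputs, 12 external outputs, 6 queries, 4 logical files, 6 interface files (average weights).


UFP = EI*4 + EO*5 + EQ*4 + ILF*10 + EIF*7
UFP = 14*4 + 12*5 + 6*4 + 4*10 + 6*7
UFP = 56 + 60 + 24 + 40 + 42
UFP = 222

222


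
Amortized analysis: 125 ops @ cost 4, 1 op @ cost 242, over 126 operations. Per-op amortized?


Formula: Amortized cost = Total cost / Operations
Total cost = (125 * 4) + (1 * 242)
Total cost = 500 + 242 = 742
Amortized = 742 / 126 = 5.8889

5.8889


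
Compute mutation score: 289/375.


Mutation score = killed / total * 100
Mutation score = 289 / 375 * 100
Mutation score = 77.07%

77.07%


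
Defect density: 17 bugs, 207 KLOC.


Defect density = defects / KLOC
Defect density = 17 / 207
Defect density = 0.082 defects/KLOC

0.082 defects/KLOC


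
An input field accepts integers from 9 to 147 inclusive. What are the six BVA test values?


Range: [9, 147]
Boundaries: just below min, min, min+1, max-1, max, just above max
Values: [8, 9, 10, 146, 147, 148]

[8, 9, 10, 146, 147, 148]


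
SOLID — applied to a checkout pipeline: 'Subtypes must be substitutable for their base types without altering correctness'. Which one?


This describes the Liskov Substitution Principle (LSP)

Liskov Substitution Principle (LSP)


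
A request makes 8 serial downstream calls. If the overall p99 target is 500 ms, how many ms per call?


Formula: per_stage = total_budget / stages
per_stage = 500 / 8
per_stage = 62.5 ms

62.5 ms


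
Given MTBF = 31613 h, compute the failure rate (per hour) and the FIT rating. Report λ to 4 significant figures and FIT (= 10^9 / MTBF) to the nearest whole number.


Formula: λ = 1 / MTBF; FIT = λ × 1e9 = 1e9 / MTBF
λ = 1 / 31613 ≈ 3.163e-05 failures/hour
FIT = 1e9 / 31613 ≈ 31633 failures per 1e9 hours (nearest whole number)

λ = 3.163e-05 /h, FIT = 31633


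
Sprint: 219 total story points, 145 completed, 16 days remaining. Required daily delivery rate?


Formula: Required rate = Remaining points / Days left
Remaining = 219 - 145 = 74 points
Required rate = 74 / 16 = 4.63 points/day

4.63 points/day


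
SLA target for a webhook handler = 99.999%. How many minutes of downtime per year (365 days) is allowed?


Formula: allowed downtime = period * (100 - SLA) / 100
Period (year (365 days)) = 525600 minutes
Unavailability fraction = (100 - 99.999) / 100
Allowed downtime = 525600 * (100 - 99.999) / 100
Allowed downtime = 5.256 minutes

5.256 minutes


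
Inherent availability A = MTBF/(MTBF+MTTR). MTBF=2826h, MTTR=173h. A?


Availability = MTBF / (MTBF + MTTR)
Availability = 2826 / (2826 + 173)
Availability = 2826 / 2999
Availability = 94.2314%

94.2314%


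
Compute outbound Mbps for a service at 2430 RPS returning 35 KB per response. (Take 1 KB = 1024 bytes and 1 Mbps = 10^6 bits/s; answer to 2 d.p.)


Formula: Mbps = payload_bytes * RPS * 8 / 1e6
Payload per request = 35 KB = 35 * 1024 = 35840 bytes
Total bytes/sec = 35840 * 2430 = 87091200
Total bits/sec = 87091200 * 8 = 696729600
Mbps = 696729600 / 1e6 = 696.73

696.73 Mbps


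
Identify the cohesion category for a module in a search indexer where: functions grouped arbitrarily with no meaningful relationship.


Reasoning: Worst: random grouping
Type: Coincidental cohesion

Coincidental cohesion


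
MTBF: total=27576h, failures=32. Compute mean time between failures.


Formula: MTBF = Total operating time / Number of failures
MTBF = 27576 / 32
MTBF = 861.75 hours

861.75 hours


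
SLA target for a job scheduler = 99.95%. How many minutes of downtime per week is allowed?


Formula: allowed downtime = period * (100 - SLA) / 100
Period (week) = 10080 minutes
Unavailability fraction = (100 - 99.95) / 100
Allowed downtime = 10080 * (100 - 99.95) / 100
Allowed downtime = 5.04 minutes

5.04 minutes


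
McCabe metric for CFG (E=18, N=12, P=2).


Formula: V(G) = E - N + 2P
V(G) = 18 - 12 + 2*2
V(G) = 6 + 4
V(G) = 10

10


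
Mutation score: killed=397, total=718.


Mutation score = killed / total * 100
Mutation score = 397 / 718 * 100
Mutation score = 55.29%

55.29%


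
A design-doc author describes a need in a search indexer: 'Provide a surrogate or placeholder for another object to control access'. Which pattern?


This matches the Proxy pattern

Proxy
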